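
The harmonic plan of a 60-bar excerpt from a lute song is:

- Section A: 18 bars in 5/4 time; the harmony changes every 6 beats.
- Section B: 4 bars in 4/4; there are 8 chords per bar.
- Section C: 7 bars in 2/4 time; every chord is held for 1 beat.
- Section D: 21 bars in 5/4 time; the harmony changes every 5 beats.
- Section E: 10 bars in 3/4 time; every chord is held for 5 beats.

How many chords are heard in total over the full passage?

A: 18·5 = 90 beats, 90/6 = 15 chords.
B: 4·4 = 16 beats, 16/0.5 = 32 chords.
C: 7·2 = 14 beats, 14/1 = 14 chords.
D: 21·5 = 105 beats, 105/5 = 21 chords.
E: 10·3 = 30 beats, 30/5 = 6 chords.
Total: 15 + 32 + 14 + 21 + 6 = 88.

88 chords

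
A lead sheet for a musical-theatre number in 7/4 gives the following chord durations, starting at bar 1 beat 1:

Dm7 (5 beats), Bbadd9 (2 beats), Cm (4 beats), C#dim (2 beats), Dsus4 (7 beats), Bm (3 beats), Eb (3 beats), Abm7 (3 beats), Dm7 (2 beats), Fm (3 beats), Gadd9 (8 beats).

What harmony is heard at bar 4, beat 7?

Abm7

Beat 7 of bar 4 is beat (4−1)×7 + 7 = 28 overall.
Running totals: Dm7 ends at 5, Bbadd9 ends at 7, Cm ends at 11, C#dim ends at 13, Dsus4 ends at 20, Bm ends at 23, Eb ends at 26, Abm7 ends at 29.
Beat 28 falls within Abm7.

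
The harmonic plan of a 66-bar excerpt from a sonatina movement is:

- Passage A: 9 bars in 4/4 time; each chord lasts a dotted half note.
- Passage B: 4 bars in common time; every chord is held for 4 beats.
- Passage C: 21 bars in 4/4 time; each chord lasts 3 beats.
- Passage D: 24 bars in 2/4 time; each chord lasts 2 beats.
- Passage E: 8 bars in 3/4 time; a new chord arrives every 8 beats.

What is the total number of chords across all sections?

71 chords

A: 9·4 = 36 beats, 36/3 = 12 chords.
B: 4·4 = 16 beats, 16/4 = 4 chords.
C: 21·4 = 84 beats, 84/3 = 28 chords.
D: 24·2 = 48 beats, 48/2 = 24 chords.
E: 8·3 = 24 beats, 24/8 = 3 chords.
Total: 12 + 4 + 28 + 24 + 3 = 71.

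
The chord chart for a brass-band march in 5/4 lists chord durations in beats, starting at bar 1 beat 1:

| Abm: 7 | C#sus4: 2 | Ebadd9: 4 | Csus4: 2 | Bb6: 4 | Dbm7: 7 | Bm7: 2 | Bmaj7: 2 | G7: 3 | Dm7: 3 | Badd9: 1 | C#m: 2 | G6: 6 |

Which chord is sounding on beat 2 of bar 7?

G7

Beat 2 of bar 7 is beat (7−1)×5 + 2 = 32 overall.
Running totals: Abm ends at 7, C#sus4 ends at 9, Ebadd9 ends at 13, Csus4 ends at 15, Bb6 ends at 19, Dbm7 ends at 26, Bm7 ends at 28, Bmaj7 ends at 30, G7 ends at 33.
Beat 32 falls within G7.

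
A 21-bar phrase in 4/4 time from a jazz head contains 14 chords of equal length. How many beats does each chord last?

6 beats

21 bars × 4 beats/bar = 84 beats total.
84 beats ÷ 14 chords = 6 beats per chord.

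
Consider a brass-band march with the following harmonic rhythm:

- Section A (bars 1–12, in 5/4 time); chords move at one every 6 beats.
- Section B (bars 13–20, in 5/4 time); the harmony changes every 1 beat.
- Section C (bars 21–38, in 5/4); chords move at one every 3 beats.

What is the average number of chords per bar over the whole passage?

40/19 chords per bar

A: 12 bars of 5 beats is 60 beats; at 6 beats each that's 10 chords.
B: 8 bars of 5 beats is 40 beats; at 1 beat each that's 40 chords.
C: 18 bars of 5 beats is 90 beats; at 3 beats each that's 30 chords.
Overall: 80 chords over 38 bars → 80/38 = 40/19 chords per bar.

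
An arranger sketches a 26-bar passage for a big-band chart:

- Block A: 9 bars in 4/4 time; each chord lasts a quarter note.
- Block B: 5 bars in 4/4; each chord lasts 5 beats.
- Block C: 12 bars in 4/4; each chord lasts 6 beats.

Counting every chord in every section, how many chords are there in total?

48 chords

A: 9 bars × 4 beats = 36 beats; 1 beat/chord → 36 chords.
B: 5 bars × 4 beats = 20 beats; 5 beats/chord → 4 chords.
C: 12 bars × 4 beats = 48 beats; 6 beats/chord → 8 chords.
Total: 36 + 4 + 8 = 48.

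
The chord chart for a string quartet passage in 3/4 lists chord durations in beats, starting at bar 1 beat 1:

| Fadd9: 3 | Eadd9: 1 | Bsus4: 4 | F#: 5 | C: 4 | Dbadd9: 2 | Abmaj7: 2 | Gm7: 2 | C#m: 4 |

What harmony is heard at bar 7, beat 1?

Dbadd9

Beat 1 of bar 7 is beat (7−1)×3 + 1 = 19 overall.
Running totals: Fadd9 ends at 3, Eadd9 ends at 4, Bsus4 ends at 8, F# ends at 13, C ends at 17, Dbadd9 ends at 19.
Beat 19 falls within Dbadd9.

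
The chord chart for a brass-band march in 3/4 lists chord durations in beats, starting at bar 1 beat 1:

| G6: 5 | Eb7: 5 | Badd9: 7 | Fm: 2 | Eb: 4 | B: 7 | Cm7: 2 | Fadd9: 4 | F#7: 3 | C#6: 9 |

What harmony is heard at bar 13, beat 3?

F#7

Beat 3 of bar 13 is beat (13−1)×3 + 3 = 39 overall.
Running totals: G6 ends at 5, Eb7 ends at 10, Badd9 ends at 17, Fm ends at 19, Eb ends at 23, B ends at 30, Cm7 ends at 32, Fadd9 ends at 36, F#7 ends at 39.
Beat 39 falls within F#7.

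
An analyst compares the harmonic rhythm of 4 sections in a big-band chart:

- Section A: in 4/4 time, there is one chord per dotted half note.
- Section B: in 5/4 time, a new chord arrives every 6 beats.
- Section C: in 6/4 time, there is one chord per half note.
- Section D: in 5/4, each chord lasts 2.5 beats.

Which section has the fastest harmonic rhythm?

A: 4/3 = 4/3 chords/bar.
B: 5/6 = 5/6 chords/bar.
C: 6/2 = 3 chords/bar.
D: 5/2.5 = 2 chords/bar.
Fastest is C at 3 chords/bar.

Section C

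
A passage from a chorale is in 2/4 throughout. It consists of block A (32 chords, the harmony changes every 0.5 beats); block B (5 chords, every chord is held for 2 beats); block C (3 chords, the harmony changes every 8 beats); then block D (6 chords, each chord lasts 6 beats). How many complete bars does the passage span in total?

43 bars

A: 32 × 0.5 = 16 beats = 8 bars.
B: 5 × 2 = 10 beats = 5 bars.
C: 3 × 8 = 24 beats = 12 bars.
D: 6 × 6 = 36 beats = 18 bars.
Total: 8 + 5 + 12 + 18 = 43 bars.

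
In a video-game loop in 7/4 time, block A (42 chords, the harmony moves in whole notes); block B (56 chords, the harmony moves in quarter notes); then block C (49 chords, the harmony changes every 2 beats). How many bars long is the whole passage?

A: 42 × 4 = 168 beats = 24 bars.
B: 56 × 1 = 56 beats = 8 bars.
C: 49 × 2 = 98 beats = 14 bars.
Total: 24 + 8 + 14 = 46 bars.

46 bars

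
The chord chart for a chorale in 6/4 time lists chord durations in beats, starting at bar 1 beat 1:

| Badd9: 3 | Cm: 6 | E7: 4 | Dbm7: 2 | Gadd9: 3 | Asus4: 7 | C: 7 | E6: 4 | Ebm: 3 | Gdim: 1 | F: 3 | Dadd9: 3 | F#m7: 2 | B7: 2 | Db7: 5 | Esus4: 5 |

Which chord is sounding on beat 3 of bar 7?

Beat 3 of bar 7 is beat (7−1)×6 + 3 = 39 overall.
Running totals: Badd9 ends at 3, Cm ends at 9, E7 ends at 13, Dbm7 ends at 15, Gadd9 ends at 18, Asus4 ends at 25, C ends at 32, E6 ends at 36, Ebm ends at 39.
Beat 39 falls within Ebm.

Ebm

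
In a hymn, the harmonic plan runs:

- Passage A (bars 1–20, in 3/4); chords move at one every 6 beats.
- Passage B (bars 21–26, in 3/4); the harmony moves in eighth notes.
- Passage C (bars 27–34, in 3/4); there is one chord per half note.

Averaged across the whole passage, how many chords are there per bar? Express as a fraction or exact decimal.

A: 20 × 3 = 60 beats ÷ 6 = 10 chords.
B: 6 × 3 = 18 beats ÷ 0.5 = 36 chords.
C: 8 × 3 = 24 beats ÷ 2 = 12 chords.
Overall: 58 chords over 34 bars → 58/34 = 29/17 chords per bar.

29/17 chords per bar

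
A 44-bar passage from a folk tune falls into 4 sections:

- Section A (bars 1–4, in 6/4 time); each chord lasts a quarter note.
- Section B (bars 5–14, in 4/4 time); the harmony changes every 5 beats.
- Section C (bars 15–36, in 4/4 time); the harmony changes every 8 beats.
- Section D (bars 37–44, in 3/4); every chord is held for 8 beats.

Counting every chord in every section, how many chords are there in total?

A has 24 beats and chords last 1 each, so 24 chords.
B has 40 beats and chords last 5 each, so 8 chords.
C has 88 beats and chords last 8 each, so 11 chords.
D has 24 beats and chords last 8 each, so 3 chords.
Total: 24 + 8 + 11 + 3 = 46.

46 chords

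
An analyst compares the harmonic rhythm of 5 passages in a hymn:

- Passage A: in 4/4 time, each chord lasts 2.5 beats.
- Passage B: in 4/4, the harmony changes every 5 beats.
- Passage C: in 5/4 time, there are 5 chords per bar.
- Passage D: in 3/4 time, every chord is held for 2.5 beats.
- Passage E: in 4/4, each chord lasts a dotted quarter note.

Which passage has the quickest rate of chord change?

A: 4/2.5 = 1.6 chords/bar.
B: 4/5 = 0.8 chords/bar.
C: 5/1 = 5 chords/bar.
D: 3/2.5 = 1.2 chords/bar.
E: 4/1.5 = 8/3 chords/bar.
Fastest is C at 5 chords/bar.

Passage C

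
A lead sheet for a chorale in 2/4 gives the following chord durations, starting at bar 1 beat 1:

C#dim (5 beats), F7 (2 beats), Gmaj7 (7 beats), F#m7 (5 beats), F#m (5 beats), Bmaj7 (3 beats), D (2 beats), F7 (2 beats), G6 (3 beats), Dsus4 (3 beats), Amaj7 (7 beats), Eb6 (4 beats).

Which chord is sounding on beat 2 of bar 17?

G6

Beat 2 of bar 17 is beat (17−1)×2 + 2 = 34 overall.
Running totals: C#dim ends at 5, F7 ends at 7, Gmaj7 ends at 14, F#m7 ends at 19, F#m ends at 24, Bmaj7 ends at 27, D ends at 29, F7 ends at 31, G6 ends at 34.
Beat 34 falls within G6.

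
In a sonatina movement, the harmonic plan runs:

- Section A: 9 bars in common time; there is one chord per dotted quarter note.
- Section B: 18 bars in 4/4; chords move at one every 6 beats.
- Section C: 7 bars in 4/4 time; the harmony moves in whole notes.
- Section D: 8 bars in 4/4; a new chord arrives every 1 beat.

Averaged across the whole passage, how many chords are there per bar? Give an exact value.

A: 9 bars of 4 beats is 36 beats; at 1.5 beats each that's 24 chords.
B: 18 bars of 4 beats is 72 beats; at 6 beats each that's 12 chords.
C: 7 bars of 4 beats is 28 beats; at 4 beats each that's 7 chords.
D: 8 bars of 4 beats is 32 beats; at 1 beat each that's 32 chords.
Overall: 75 chords over 42 bars → 75/42 = 25/14 chords per bar.

25/14 chords per bar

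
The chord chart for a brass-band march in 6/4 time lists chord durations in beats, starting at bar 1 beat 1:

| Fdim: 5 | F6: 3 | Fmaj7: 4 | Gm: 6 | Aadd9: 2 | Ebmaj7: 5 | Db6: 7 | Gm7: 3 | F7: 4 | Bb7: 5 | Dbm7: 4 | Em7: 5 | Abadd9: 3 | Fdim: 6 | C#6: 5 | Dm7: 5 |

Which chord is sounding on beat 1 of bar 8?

Beat 1 of bar 8 is beat (8−1)×6 + 1 = 43 overall.
Running totals: Fdim ends at 5, F6 ends at 8, Fmaj7 ends at 12, Gm ends at 18, Aadd9 ends at 20, Ebmaj7 ends at 25, Db6 ends at 32, Gm7 ends at 35, F7 ends at 39, Bb7 ends at 44.
Beat 43 falls within Bb7.

Bb7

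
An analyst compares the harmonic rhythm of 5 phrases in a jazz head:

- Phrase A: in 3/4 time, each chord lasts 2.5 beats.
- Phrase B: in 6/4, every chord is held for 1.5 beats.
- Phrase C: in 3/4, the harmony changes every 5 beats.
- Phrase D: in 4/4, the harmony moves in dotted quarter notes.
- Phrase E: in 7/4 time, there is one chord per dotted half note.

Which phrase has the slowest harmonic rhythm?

A: 3/2.5 = 1.2 chords/bar.
B: 6/1.5 = 4 chords/bar.
C: 3/5 = 0.6 chords/bar.
D: 4/1.5 = 8/3 chords/bar.
E: 7/3 = 7/3 chords/bar.
Slowest is C at 0.6 chords/bar.

Phrase C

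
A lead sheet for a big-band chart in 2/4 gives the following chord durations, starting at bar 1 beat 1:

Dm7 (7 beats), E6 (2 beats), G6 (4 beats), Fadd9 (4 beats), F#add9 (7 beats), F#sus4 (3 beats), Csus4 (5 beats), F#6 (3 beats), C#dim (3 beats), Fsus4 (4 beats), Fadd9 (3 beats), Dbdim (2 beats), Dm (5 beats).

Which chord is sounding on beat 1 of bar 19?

C#dim

Beat 1 of bar 19 is beat (19−1)×2 + 1 = 37 overall.
Running totals: Dm7 ends at 7, E6 ends at 9, G6 ends at 13, Fadd9 ends at 17, F#add9 ends at 24, F#sus4 ends at 27, Csus4 ends at 32, F#6 ends at 35, C#dim ends at 38.
Beat 37 falls within C#dim.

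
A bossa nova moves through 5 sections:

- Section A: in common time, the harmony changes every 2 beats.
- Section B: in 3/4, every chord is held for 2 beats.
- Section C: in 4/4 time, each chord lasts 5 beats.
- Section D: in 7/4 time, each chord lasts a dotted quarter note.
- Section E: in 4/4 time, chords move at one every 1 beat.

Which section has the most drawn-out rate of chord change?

Section C

A: 4 beats/bar ÷ 2 beats/chord = 2 chords/bar.
B: 3 beats/bar ÷ 2 beats/chord = 1.5 chords/bar.
C: 4 beats/bar ÷ 5 beats/chord = 0.8 chords/bar.
D: 7 beats/bar ÷ 1.5 beats/chord = 14/3 chords/bar.
E: 4 beats/bar ÷ 1 beat/chord = 4 chords/bar.
Slowest is C at 0.8 chords/bar.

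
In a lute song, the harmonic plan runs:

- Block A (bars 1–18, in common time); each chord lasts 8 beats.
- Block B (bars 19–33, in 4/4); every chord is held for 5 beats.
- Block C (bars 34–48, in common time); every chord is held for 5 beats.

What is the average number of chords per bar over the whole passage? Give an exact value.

11/16 chords per bar

A: 18 × 4 = 72 beats ÷ 8 = 9 chords.
B: 15 × 4 = 60 beats ÷ 5 = 12 chords.
C: 15 × 4 = 60 beats ÷ 5 = 12 chords.
Overall: 33 chords over 48 bars → 33/48 = 11/16 chords per bar.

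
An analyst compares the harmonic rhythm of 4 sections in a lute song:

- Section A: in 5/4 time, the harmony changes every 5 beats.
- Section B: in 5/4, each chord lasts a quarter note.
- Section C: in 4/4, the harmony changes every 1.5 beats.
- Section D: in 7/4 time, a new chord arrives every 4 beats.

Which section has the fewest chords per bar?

Section A

A: 5 beats/bar ÷ 5 beats/chord = 1 chord/bar.
B: 5 beats/bar ÷ 1 beat/chord = 5 chords/bar.
C: 4 beats/bar ÷ 1.5 beats/chord = 8/3 chords/bar.
D: 7 beats/bar ÷ 4 beats/chord = 1.75 chords/bar.
Slowest is A at 1 chords/bar.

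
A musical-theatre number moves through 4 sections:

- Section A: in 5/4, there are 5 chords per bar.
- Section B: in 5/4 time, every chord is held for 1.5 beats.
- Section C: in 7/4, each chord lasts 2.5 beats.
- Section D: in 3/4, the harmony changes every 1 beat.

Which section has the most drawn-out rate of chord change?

A: each chord is 1 beat in 5/4, so 5 per bar.
B: each chord is 1.5 beats in 5/4, so 10/3 per bar.
C: each chord is 2.5 beats in 7/4, so 2.8 per bar.
D: each chord is 1 beat in 3/4, so 3 per bar.
Slowest is C at 2.8 chords/bar.

Section C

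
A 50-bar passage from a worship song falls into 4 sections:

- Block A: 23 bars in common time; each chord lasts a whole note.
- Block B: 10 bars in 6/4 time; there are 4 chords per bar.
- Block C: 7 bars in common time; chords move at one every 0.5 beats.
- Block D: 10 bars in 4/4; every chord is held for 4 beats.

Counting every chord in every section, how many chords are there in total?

129 chords

A: 23 bars × 4 beats = 92 beats; 4 beats/chord → 23 chords.
B: 10 bars × 6 beats = 60 beats; 1.5 beats/chord → 40 chords.
C: 7 bars × 4 beats = 28 beats; 0.5 beats/chord → 56 chords.
D: 10 bars × 4 beats = 40 beats; 4 beats/chord → 10 chords.
Total: 23 + 40 + 56 + 10 = 129.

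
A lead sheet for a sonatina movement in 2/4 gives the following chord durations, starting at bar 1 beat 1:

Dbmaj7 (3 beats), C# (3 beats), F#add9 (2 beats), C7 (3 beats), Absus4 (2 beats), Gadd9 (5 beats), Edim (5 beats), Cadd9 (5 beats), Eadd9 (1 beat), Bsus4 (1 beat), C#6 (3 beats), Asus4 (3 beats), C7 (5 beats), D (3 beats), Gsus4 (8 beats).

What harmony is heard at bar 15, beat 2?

Beat 2 of bar 15 is beat (15−1)×2 + 2 = 30 overall.
Running totals: Dbmaj7 ends at 3, C# ends at 6, F#add9 ends at 8, C7 ends at 11, Absus4 ends at 13, Gadd9 ends at 18, Edim ends at 23, Cadd9 ends at 28, Eadd9 ends at 29, Bsus4 ends at 30.
Beat 30 falls within Bsus4.

Bsus4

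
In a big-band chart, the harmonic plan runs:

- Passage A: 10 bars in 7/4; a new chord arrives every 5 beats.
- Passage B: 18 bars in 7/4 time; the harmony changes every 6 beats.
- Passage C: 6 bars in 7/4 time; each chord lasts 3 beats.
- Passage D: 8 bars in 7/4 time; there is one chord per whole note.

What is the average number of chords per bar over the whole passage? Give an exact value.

1.5 chords per bar

A: 10 bars of 7 beats is 70 beats; at 5 beats each that's 14 chords.
B: 18 bars of 7 beats is 126 beats; at 6 beats each that's 21 chords.
C: 6 bars of 7 beats is 42 beats; at 3 beats each that's 14 chords.
D: 8 bars of 7 beats is 56 beats; at 4 beats each that's 14 chords.
Overall: 63 chords over 42 bars → 63/42 = 1.5 chords per bar.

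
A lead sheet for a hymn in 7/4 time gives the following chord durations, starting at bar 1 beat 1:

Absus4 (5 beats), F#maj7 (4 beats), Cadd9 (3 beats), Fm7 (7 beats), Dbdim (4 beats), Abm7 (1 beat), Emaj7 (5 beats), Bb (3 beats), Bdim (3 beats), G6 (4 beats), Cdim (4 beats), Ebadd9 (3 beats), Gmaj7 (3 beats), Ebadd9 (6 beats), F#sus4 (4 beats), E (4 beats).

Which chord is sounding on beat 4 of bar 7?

Ebadd9

Beat 4 of bar 7 is beat (7−1)×7 + 4 = 46 overall.
Running totals: Absus4 ends at 5, F#maj7 ends at 9, Cadd9 ends at 12, Fm7 ends at 19, Dbdim ends at 23, Abm7 ends at 24, Emaj7 ends at 29, Bb ends at 32, Bdim ends at 35, G6 ends at 39, Cdim ends at 43, Ebadd9 ends at 46.
Beat 46 falls within Ebadd9.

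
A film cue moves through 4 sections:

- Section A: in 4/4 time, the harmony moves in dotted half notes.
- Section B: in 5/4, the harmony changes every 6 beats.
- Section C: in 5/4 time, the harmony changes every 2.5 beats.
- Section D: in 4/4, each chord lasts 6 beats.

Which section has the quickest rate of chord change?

A: 4/3 = 4/3 chords/bar.
B: 5/6 = 5/6 chords/bar.
C: 5/2.5 = 2 chords/bar.
D: 4/6 = 2/3 chords/bar.
Fastest is C at 2 chords/bar.

Section C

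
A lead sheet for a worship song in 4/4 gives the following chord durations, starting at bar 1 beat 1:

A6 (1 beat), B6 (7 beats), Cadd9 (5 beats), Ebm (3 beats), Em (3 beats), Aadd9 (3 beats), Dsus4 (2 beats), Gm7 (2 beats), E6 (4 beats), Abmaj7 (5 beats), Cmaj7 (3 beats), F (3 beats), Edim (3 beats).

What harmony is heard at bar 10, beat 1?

Cmaj7

Beat 1 of bar 10 is beat (10−1)×4 + 1 = 37 overall.
Running totals: A6 ends at 1, B6 ends at 8, Cadd9 ends at 13, Ebm ends at 16, Em ends at 19, Aadd9 ends at 22, Dsus4 ends at 24, Gm7 ends at 26, E6 ends at 30, Abmaj7 ends at 35, Cmaj7 ends at 38.
Beat 37 falls within Cmaj7.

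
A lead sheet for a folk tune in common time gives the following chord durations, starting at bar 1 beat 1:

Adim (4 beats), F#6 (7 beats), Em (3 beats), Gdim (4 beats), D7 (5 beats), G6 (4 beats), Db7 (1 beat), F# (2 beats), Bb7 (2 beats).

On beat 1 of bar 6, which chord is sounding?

D7

Beat 1 of bar 6 is beat (6−1)×4 + 1 = 21 overall.
Running totals: Adim ends at 4, F#6 ends at 11, Em ends at 14, Gdim ends at 18, D7 ends at 23.
Beat 21 falls within D7.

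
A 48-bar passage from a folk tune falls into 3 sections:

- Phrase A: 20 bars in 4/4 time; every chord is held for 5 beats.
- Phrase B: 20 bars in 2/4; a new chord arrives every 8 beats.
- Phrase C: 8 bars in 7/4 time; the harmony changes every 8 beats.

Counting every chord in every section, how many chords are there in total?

28 chords

A has 80 beats and chords last 5 each, so 16 chords.
B has 40 beats and chords last 8 each, so 5 chords.
C has 56 beats and chords last 8 each, so 7 chords.
Total: 16 + 5 + 7 = 28.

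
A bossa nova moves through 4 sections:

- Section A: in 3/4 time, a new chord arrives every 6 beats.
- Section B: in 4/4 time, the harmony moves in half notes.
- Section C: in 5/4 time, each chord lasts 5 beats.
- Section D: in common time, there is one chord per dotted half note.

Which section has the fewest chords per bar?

Section A

A: 3 beats/bar ÷ 6 beats/chord = 0.5 chords/bar.
B: 4 beats/bar ÷ 2 beats/chord = 2 chords/bar.
C: 5 beats/bar ÷ 5 beats/chord = 1 chord/bar.
D: 4 beats/bar ÷ 3 beats/chord = 4/3 chords/bar.
Slowest is A at 0.5 chords/bar.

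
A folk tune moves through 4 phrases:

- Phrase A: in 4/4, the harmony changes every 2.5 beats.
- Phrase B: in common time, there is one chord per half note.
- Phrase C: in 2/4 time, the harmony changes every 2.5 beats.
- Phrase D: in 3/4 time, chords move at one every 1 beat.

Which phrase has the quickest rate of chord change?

Phrase D

A: each chord is 2.5 beats in 4/4, so 1.6 per bar.
B: each chord is 2 beats in 4/4, so 2 per bar.
C: each chord is 2.5 beats in 2/4, so 0.8 per bar.
D: each chord is 1 beat in 3/4, so 3 per bar.
Fastest is D at 3 chords/bar.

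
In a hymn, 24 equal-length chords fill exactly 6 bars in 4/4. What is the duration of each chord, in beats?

6 bars × 4 beats/bar = 24 beats total.
24 beats ÷ 24 chords = 1 beats per chord.
(That is a quarter note.)

1 beat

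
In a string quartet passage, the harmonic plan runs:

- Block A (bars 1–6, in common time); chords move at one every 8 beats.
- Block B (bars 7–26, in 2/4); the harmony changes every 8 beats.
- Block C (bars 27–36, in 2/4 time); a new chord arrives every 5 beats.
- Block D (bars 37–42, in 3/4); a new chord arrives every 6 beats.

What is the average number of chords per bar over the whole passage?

5/14 chords per bar

A: 6 × 4 = 24 beats ÷ 8 = 3 chords.
B: 20 × 2 = 40 beats ÷ 8 = 5 chords.
C: 10 × 2 = 20 beats ÷ 5 = 4 chords.
D: 6 × 3 = 18 beats ÷ 6 = 3 chords.
Overall: 15 chords over 42 bars → 15/42 = 5/14 chords per bar.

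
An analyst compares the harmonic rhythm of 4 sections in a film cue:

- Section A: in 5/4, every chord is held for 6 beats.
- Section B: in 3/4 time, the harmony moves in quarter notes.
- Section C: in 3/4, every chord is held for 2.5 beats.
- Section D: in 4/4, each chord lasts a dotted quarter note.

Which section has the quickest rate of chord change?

Section B

A: 5/6 = 5/6 chords/bar.
B: 3/1 = 3 chords/bar.
C: 3/2.5 = 1.2 chords/bar.
D: 4/1.5 = 8/3 chords/bar.
Fastest is B at 3 chords/bar.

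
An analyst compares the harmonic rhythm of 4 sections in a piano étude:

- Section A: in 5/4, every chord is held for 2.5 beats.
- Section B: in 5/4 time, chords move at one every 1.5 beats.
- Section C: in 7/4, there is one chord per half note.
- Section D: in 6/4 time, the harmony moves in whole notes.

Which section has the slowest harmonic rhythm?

Section D

A: 5 beats/bar ÷ 2.5 beats/chord = 2 chords/bar.
B: 5 beats/bar ÷ 1.5 beats/chord = 10/3 chords/bar.
C: 7 beats/bar ÷ 2 beats/chord = 3.5 chords/bar.
D: 6 beats/bar ÷ 4 beats/chord = 1.5 chords/bar.
Slowest is D at 1.5 chords/bar.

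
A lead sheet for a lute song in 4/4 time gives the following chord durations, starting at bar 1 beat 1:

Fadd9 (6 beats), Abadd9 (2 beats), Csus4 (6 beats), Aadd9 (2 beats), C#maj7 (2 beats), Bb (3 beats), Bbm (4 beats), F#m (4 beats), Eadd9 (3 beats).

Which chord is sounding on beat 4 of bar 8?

Eadd9

Beat 4 of bar 8 is beat (8−1)×4 + 4 = 32 overall.
Running totals: Fadd9 ends at 6, Abadd9 ends at 8, Csus4 ends at 14, Aadd9 ends at 16, C#maj7 ends at 18, Bb ends at 21, Bbm ends at 25, F#m ends at 29, Eadd9 ends at 32.
Beat 32 falls within Eadd9.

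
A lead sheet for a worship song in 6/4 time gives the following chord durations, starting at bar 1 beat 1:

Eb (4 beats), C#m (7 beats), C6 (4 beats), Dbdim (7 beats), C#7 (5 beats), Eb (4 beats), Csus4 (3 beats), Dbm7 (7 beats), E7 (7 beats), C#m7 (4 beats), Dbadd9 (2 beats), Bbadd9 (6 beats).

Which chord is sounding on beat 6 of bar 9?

Dbadd9

Beat 6 of bar 9 is beat (9−1)×6 + 6 = 54 overall.
Running totals: Eb ends at 4, C#m ends at 11, C6 ends at 15, Dbdim ends at 22, C#7 ends at 27, Eb ends at 31, Csus4 ends at 34, Dbm7 ends at 41, E7 ends at 48, C#m7 ends at 52, Dbadd9 ends at 54.
Beat 54 falls within Dbadd9.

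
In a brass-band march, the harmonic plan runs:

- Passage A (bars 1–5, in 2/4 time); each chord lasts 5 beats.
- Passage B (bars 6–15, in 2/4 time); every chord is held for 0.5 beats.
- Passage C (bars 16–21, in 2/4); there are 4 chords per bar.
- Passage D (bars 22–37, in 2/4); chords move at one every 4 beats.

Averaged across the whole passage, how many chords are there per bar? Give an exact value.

2 chords per bar

A: 5 bars of 2 beats is 10 beats; at 5 beats each that's 2 chords.
B: 10 bars of 2 beats is 20 beats; at 0.5 beats each that's 40 chords.
C: 6 bars of 2 beats is 12 beats; at 0.5 beats each that's 24 chords.
D: 16 bars of 2 beats is 32 beats; at 4 beats each that's 8 chords.
Overall: 74 chords over 37 bars → 74/37 = 2 chords per bar.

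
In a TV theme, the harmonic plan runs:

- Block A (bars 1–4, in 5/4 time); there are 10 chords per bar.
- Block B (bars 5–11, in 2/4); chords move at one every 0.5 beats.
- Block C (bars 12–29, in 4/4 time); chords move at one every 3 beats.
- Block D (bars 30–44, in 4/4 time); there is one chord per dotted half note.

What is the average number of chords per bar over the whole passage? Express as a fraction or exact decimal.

28/11 chords per bar

A: 4 × 5 = 20 beats ÷ 0.5 = 40 chords.
B: 7 × 2 = 14 beats ÷ 0.5 = 28 chords.
C: 18 × 4 = 72 beats ÷ 3 = 24 chords.
D: 15 × 4 = 60 beats ÷ 3 = 20 chords.
Overall: 112 chords over 44 bars → 112/44 = 28/11 chords per bar.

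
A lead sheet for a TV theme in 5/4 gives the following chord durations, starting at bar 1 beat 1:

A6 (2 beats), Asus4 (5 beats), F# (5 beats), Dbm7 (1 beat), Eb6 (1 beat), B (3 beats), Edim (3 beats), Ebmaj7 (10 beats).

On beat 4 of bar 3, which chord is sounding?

Eb6

Beat 4 of bar 3 is beat (3−1)×5 + 4 = 14 overall.
Running totals: A6 ends at 2, Asus4 ends at 7, F# ends at 12, Dbm7 ends at 13, Eb6 ends at 14.
Beat 14 falls within Eb6.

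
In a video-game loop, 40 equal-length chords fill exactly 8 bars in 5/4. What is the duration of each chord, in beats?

8 bars × 5 beats/bar = 40 beats total.
40 beats ÷ 40 chords = 1 beats per chord.
(That is a quarter note.)

1 beat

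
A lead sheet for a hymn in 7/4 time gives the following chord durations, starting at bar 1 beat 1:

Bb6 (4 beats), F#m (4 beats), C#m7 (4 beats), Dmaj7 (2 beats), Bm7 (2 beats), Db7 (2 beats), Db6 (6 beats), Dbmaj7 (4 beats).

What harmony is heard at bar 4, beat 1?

Db6

Beat 1 of bar 4 is beat (4−1)×7 + 1 = 22 overall.
Running totals: Bb6 ends at 4, F#m ends at 8, C#m7 ends at 12, Dmaj7 ends at 14, Bm7 ends at 16, Db7 ends at 18, Db6 ends at 24.
Beat 22 falls within Db6.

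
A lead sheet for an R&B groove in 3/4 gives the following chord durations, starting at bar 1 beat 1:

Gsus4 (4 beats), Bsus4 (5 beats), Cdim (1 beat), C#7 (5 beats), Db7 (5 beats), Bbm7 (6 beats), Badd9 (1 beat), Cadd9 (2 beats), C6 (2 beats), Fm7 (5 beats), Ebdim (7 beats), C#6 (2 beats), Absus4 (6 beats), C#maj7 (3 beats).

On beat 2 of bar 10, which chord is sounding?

Beat 2 of bar 10 is beat (10−1)×3 + 2 = 29 overall.
Running totals: Gsus4 ends at 4, Bsus4 ends at 9, Cdim ends at 10, C#7 ends at 15, Db7 ends at 20, Bbm7 ends at 26, Badd9 ends at 27, Cadd9 ends at 29.
Beat 29 falls within Cadd9.

Cadd9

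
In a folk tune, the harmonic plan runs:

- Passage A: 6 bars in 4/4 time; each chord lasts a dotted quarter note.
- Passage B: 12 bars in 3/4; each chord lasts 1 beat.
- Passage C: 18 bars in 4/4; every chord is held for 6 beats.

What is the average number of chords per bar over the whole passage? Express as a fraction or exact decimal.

16/9 chords per bar

A: 6 bars of 4 beats is 24 beats; at 1.5 beats each that's 16 chords.
B: 12 bars of 3 beats is 36 beats; at 1 beat each that's 36 chords.
C: 18 bars of 4 beats is 72 beats; at 6 beats each that's 12 chords.
Overall: 64 chords over 36 bars → 64/36 = 16/9 chords per bar.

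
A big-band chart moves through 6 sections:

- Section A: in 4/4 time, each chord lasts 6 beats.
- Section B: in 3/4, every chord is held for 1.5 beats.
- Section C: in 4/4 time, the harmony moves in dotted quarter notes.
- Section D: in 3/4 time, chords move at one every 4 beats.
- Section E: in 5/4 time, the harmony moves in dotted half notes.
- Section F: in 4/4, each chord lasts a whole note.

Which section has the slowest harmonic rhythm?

Section A

A: each chord is 6 beats in 4/4, so 2/3 per bar.
B: each chord is 1.5 beats in 3/4, so 2 per bar.
C: each chord is 1.5 beats in 4/4, so 8/3 per bar.
D: each chord is 4 beats in 3/4, so 0.75 per bar.
E: each chord is 3 beats in 5/4, so 5/3 per bar.
F: each chord is 4 beats in 4/4, so 1 per bar.
Slowest is A at 2/3 chords/bar.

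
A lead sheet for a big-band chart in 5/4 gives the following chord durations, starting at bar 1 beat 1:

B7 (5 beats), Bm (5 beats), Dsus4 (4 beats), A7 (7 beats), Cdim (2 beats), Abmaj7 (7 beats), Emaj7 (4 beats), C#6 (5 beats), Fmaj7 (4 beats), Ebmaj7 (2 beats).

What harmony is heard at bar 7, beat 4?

Emaj7

Beat 4 of bar 7 is beat (7−1)×5 + 4 = 34 overall.
Running totals: B7 ends at 5, Bm ends at 10, Dsus4 ends at 14, A7 ends at 21, Cdim ends at 23, Abmaj7 ends at 30, Emaj7 ends at 34.
Beat 34 falls within Emaj7.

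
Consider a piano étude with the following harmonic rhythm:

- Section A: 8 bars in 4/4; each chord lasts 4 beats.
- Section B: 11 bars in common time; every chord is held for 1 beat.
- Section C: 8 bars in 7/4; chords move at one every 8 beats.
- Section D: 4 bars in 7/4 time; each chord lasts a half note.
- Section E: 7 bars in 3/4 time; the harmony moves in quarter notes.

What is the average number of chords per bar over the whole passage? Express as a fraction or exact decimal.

47/19 chords per bar

A: 8 × 4 = 32 beats ÷ 4 = 8 chords.
B: 11 × 4 = 44 beats ÷ 1 = 44 chords.
C: 8 × 7 = 56 beats ÷ 8 = 7 chords.
D: 4 × 7 = 28 beats ÷ 2 = 14 chords.
E: 7 × 3 = 21 beats ÷ 1 = 21 chords.
Overall: 94 chords over 38 bars → 94/38 = 47/19 chords per bar.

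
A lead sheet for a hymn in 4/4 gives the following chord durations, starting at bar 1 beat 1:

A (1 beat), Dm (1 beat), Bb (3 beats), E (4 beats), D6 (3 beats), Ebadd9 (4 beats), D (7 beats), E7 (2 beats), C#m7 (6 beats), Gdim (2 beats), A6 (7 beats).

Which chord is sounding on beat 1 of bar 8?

Beat 1 of bar 8 is beat (8−1)×4 + 1 = 29 overall.
Running totals: A ends at 1, Dm ends at 2, Bb ends at 5, E ends at 9, D6 ends at 12, Ebadd9 ends at 16, D ends at 23, E7 ends at 25, C#m7 ends at 31.
Beat 29 falls within C#m7.

C#m7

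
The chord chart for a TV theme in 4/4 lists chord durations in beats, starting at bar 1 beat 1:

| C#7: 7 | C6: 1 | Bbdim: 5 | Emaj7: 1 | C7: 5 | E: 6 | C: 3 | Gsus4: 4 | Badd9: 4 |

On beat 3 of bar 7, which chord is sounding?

Beat 3 of bar 7 is beat (7−1)×4 + 3 = 27 overall.
Running totals: C#7 ends at 7, C6 ends at 8, Bbdim ends at 13, Emaj7 ends at 14, C7 ends at 19, E ends at 25, C ends at 28.
Beat 27 falls within C.

C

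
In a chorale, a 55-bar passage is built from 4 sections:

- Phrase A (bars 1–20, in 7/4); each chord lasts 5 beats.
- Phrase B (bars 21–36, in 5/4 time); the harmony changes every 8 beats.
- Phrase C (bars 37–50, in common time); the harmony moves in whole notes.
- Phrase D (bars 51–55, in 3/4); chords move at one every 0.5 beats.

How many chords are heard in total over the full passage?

82 chords

A: 20·7 = 140 beats, 140/5 = 28 chords.
B: 16·5 = 80 beats, 80/8 = 10 chords.
C: 14·4 = 56 beats, 56/4 = 14 chords.
D: 5·3 = 15 beats, 15/0.5 = 30 chords.
Total: 28 + 10 + 14 + 30 = 82.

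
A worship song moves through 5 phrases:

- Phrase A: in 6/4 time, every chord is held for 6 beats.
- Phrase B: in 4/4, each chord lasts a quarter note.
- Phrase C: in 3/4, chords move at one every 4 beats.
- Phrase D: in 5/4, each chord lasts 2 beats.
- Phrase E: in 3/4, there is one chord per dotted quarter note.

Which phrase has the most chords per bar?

A: each chord is 6 beats in 6/4, so 1 per bar.
B: each chord is 1 beat in 4/4, so 4 per bar.
C: each chord is 4 beats in 3/4, so 0.75 per bar.
D: each chord is 2 beats in 5/4, so 2.5 per bar.
E: each chord is 1.5 beats in 3/4, so 2 per bar.
Fastest is B at 4 chords/bar.

Phrase B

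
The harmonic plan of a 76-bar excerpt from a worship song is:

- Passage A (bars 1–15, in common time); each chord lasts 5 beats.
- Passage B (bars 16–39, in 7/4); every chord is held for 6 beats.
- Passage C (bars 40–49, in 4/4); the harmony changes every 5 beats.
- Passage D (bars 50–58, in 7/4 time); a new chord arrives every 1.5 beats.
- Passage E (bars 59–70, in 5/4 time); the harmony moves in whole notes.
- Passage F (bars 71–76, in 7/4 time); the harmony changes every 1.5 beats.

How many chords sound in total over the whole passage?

A: 15·4 = 60 beats, 60/5 = 12 chords.
B: 24·7 = 168 beats, 168/6 = 28 chords.
C: 10·4 = 40 beats, 40/5 = 8 chords.
D: 9·7 = 63 beats, 63/1.5 = 42 chords.
E: 12·5 = 60 beats, 60/4 = 15 chords.
F: 6·7 = 42 beats, 42/1.5 = 28 chords.
Total: 12 + 28 + 8 + 42 + 15 + 28 = 133.

133 chords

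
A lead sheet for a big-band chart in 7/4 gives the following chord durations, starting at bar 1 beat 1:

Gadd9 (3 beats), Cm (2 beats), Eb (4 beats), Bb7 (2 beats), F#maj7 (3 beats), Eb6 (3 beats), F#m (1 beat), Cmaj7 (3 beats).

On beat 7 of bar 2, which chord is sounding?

Beat 7 of bar 2 is beat (2−1)×7 + 7 = 14 overall.
Running totals: Gadd9 ends at 3, Cm ends at 5, Eb ends at 9, Bb7 ends at 11, F#maj7 ends at 14.
Beat 14 falls within F#maj7.

F#maj7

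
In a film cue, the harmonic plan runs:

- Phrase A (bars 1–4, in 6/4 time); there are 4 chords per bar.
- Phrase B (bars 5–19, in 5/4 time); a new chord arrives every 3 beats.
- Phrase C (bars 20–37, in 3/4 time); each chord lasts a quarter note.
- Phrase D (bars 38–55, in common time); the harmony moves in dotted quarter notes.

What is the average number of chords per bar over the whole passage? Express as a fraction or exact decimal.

A: 4 × 6 = 24 beats ÷ 1.5 = 16 chords.
B: 15 × 5 = 75 beats ÷ 3 = 25 chords.
C: 18 × 3 = 54 beats ÷ 1 = 54 chords.
D: 18 × 4 = 72 beats ÷ 1.5 = 48 chords.
Overall: 143 chords over 55 bars → 143/55 = 2.6 chords per bar.

2.6 chords per bar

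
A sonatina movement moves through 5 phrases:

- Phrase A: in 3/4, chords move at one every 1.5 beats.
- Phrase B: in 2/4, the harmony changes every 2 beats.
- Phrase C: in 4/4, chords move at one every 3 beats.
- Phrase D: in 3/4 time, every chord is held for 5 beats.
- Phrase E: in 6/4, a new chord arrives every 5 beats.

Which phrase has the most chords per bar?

Phrase A

A: 3/1.5 = 2 chords/bar.
B: 2/2 = 1 chord/bar.
C: 4/3 = 4/3 chords/bar.
D: 3/5 = 0.6 chords/bar.
E: 6/5 = 1.2 chords/bar.
Fastest is A at 2 chords/bar.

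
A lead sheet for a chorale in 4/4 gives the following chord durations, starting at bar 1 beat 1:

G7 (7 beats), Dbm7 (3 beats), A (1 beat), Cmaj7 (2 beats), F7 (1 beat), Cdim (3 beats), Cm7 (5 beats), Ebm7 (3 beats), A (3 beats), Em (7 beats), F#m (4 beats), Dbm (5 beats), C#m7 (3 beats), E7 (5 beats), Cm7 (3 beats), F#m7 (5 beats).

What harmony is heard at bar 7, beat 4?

A

Beat 4 of bar 7 is beat (7−1)×4 + 4 = 28 overall.
Running totals: G7 ends at 7, Dbm7 ends at 10, A ends at 11, Cmaj7 ends at 13, F7 ends at 14, Cdim ends at 17, Cm7 ends at 22, Ebm7 ends at 25, A ends at 28.
Beat 28 falls within A.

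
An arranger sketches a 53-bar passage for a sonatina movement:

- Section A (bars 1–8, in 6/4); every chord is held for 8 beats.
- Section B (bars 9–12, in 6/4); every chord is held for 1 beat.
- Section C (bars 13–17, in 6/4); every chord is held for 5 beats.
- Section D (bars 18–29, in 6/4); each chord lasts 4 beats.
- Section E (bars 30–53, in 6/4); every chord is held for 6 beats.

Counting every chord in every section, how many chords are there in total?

78 chords

A: 8 bars × 6 beats = 48 beats; 8 beats/chord → 6 chords.
B: 4 bars × 6 beats = 24 beats; 1 beat/chord → 24 chords.
C: 5 bars × 6 beats = 30 beats; 5 beats/chord → 6 chords.
D: 12 bars × 6 beats = 72 beats; 4 beats/chord → 18 chords.
E: 24 bars × 6 beats = 144 beats; 6 beats/chord → 24 chords.
Total: 6 + 24 + 6 + 18 + 24 = 78.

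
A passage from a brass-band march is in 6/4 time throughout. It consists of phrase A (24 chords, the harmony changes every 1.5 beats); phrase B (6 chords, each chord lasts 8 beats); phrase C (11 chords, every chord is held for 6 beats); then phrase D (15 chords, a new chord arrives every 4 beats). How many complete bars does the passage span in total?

35 bars

A: 24 × 1.5 = 36 beats = 6 bars.
B: 6 × 8 = 48 beats = 8 bars.
C: 11 × 6 = 66 beats = 11 bars.
D: 15 × 4 = 60 beats = 10 bars.
Total: 6 + 8 + 11 + 10 = 35 bars.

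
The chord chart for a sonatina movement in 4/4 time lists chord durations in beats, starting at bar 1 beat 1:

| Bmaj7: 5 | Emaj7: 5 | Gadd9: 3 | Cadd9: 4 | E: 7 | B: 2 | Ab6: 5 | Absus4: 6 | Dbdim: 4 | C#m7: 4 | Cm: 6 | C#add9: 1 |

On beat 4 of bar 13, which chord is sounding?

C#add9

Beat 4 of bar 13 is beat (13−1)×4 + 4 = 52 overall.
Running totals: Bmaj7 ends at 5, Emaj7 ends at 10, Gadd9 ends at 13, Cadd9 ends at 17, E ends at 24, B ends at 26, Ab6 ends at 31, Absus4 ends at 37, Dbdim ends at 41, C#m7 ends at 45, Cm ends at 51, C#add9 ends at 52.
Beat 52 falls within C#add9.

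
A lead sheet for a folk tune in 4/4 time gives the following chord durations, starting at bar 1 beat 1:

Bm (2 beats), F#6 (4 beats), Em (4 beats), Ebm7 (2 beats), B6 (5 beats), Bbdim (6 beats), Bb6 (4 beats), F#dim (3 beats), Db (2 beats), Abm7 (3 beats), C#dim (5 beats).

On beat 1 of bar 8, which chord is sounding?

Beat 1 of bar 8 is beat (8−1)×4 + 1 = 29 overall.
Running totals: Bm ends at 2, F#6 ends at 6, Em ends at 10, Ebm7 ends at 12, B6 ends at 17, Bbdim ends at 23, Bb6 ends at 27, F#dim ends at 30.
Beat 29 falls within F#dim.

F#dim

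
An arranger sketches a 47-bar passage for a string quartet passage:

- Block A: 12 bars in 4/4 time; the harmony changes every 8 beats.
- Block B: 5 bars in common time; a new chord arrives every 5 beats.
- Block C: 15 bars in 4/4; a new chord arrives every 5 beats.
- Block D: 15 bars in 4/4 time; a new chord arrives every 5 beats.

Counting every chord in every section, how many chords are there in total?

A: 12·4 = 48 beats, 48/8 = 6 chords.
B: 5·4 = 20 beats, 20/5 = 4 chords.
C: 15·4 = 60 beats, 60/5 = 12 chords.
D: 15·4 = 60 beats, 60/5 = 12 chords.
Total: 6 + 4 + 12 + 12 = 34.

34 chords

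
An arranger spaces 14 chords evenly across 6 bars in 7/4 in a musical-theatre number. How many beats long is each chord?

3 beats

6 bars × 7 beats/bar = 42 beats total.
42 beats ÷ 14 chords = 3 beats per chord.
(That is a dotted half note.)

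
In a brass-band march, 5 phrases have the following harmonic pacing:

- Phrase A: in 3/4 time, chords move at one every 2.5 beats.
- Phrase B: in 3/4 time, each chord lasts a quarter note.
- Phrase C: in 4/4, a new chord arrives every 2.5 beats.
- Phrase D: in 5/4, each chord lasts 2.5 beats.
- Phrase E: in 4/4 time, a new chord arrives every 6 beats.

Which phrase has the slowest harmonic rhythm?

Phrase E

A: 3 beats/bar ÷ 2.5 beats/chord = 1.2 chords/bar.
B: 3 beats/bar ÷ 1 beat/chord = 3 chords/bar.
C: 4 beats/bar ÷ 2.5 beats/chord = 1.6 chords/bar.
D: 5 beats/bar ÷ 2.5 beats/chord = 2 chords/bar.
E: 4 beats/bar ÷ 6 beats/chord = 2/3 chords/bar.
Slowest is E at 2/3 chords/bar.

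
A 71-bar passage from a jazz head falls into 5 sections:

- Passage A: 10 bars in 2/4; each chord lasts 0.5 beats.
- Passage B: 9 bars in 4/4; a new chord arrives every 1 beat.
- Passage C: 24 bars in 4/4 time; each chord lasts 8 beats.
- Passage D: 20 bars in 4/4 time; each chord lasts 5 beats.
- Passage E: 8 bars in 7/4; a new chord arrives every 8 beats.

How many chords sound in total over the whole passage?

111 chords

A: 10·2 = 20 beats, 20/0.5 = 40 chords.
B: 9·4 = 36 beats, 36/1 = 36 chords.
C: 24·4 = 96 beats, 96/8 = 12 chords.
D: 20·4 = 80 beats, 80/5 = 16 chords.
E: 8·7 = 56 beats, 56/8 = 7 chords.
Total: 40 + 36 + 12 + 16 + 7 = 111.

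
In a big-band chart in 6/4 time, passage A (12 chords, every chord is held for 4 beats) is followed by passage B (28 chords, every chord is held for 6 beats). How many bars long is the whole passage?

36 bars

A: 12 × 4 = 48 beats = 8 bars.
B: 28 × 6 = 168 beats = 28 bars.
Total: 8 + 28 = 36 bars.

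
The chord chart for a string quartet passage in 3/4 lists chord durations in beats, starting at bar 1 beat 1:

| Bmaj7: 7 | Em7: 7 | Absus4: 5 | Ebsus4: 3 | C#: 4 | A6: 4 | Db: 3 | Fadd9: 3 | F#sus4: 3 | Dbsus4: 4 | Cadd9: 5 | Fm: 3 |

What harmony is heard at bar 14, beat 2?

Dbsus4

Beat 2 of bar 14 is beat (14−1)×3 + 2 = 41 overall.
Running totals: Bmaj7 ends at 7, Em7 ends at 14, Absus4 ends at 19, Ebsus4 ends at 22, C# ends at 26, A6 ends at 30, Db ends at 33, Fadd9 ends at 36, F#sus4 ends at 39, Dbsus4 ends at 43.
Beat 41 falls within Dbsus4.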